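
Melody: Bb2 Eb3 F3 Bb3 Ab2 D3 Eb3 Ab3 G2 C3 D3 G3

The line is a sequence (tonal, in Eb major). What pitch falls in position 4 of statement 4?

F3

Grouping in 4s, the 4th note of each cell is Bb3, Ab3, G3.
One more down a 2nd gives F3.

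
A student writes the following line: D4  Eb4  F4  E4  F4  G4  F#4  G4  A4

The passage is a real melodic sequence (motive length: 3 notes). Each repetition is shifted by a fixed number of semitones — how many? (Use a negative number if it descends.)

2

Unit = 3 notes; the statements start on D4, E4, F#4, moving up a 2nd each time.
D4→E4 is 64 − 62 = 2 semitones.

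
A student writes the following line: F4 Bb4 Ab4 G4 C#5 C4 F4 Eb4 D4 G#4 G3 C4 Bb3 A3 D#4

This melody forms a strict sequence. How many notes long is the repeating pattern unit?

There are 15 notes; a 5-note unit gives 3 cells:
F4 Bb4 Ab4 G4 C#5 | C4 F4 Eb4 D4 G#4 | G3 C4 Bb3 A3 D#4
Each cell is the previous one down a 4th — so the unit is 5 notes.

5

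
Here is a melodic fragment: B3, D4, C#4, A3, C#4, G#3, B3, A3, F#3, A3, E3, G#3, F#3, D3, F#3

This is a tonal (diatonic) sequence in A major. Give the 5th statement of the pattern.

A2 C#3 B2 G#2 B2

With a 5-note motive the entries are B3, G#3, E3, each down a 3rd from the previous.
Carrying on: C#3 → A2.
From A2 the diatonic shape gives A2 C#3 B2 G#2 B2.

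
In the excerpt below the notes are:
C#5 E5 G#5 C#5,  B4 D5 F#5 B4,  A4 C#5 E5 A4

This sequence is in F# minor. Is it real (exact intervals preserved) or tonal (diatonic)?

tonal

Every note is diatonic to F# minor.
Cell 1 has +3 semitones from note 1 to 2, but cell 3 has +4 — the interval quality changes while the contour stays the same, which is the hallmark of a tonal sequence.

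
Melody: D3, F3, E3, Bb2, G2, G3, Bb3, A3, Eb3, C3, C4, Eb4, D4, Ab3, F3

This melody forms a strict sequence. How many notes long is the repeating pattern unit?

5

15 notes total. Splitting into 3 groups of 5:
D3 F3 E3 Bb2 G2 | G3 Bb3 A3 Eb3 C3 | C4 Eb4 D4 Ab3 F3
Each cell is the previous one up a 4th — so the unit is 5 notes.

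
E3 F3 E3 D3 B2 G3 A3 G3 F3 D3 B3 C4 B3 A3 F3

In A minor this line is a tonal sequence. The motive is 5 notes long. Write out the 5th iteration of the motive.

F4 G4 F4 E4 C4

Taking 5-note groups, the heads are E3, G3, B3: the pattern moves up a 3rd.
Continuing the starts: D4 → F4.
So cell 5 is F4 G4 F4 E4 C4.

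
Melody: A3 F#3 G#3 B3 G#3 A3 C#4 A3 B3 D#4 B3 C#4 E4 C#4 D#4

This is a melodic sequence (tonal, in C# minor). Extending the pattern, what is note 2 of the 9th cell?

The unit is 3 notes. Position-2 pitches of the 5 shown cells: F#3, G#3, A3, B3, C#4.
Extending up a 2nd: D#4 → E4 → F#4 → G#4.

G#4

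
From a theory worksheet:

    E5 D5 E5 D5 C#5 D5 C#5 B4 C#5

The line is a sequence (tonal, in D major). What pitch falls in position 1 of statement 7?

The unit is 3 notes. Position-1 pitches of the 3 shown cells: E5, D5, C#5.
Each moves down a 2nd. Continuing: B4 → A4 → G4 → F#4.

F#4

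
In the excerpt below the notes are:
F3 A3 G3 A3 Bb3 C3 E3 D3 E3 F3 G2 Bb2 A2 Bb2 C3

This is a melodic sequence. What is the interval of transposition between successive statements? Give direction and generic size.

down a 4th

Unit = 5 notes; the statements start on F3, C3, G2, moving down a 4th each time.
From F3 to C3: down a 4th.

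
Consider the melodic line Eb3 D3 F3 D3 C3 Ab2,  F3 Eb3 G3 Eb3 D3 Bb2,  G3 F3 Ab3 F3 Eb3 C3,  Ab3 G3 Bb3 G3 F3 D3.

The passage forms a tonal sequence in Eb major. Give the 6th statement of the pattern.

Taking 6-note groups, the heads are Eb3, F3, G3, Ab3: the pattern moves up a 2nd.
Extending up a 2nd: Bb3 → C4.
So cell 6 is C4 Bb3 D4 Bb3 Ab3 F3.

C4 Bb3 D4 Bb3 Ab3 F3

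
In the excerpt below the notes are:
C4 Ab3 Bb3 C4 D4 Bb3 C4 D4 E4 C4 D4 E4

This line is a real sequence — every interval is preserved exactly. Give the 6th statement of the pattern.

A#4 F#4 G#4 A#4

The 4-note cells begin on C4, D4, E4 — each up a 2nd from the last.
Carrying on: F#4 → G#4 → A#4.
So cell 6 is A#4 F#4 G#4 A#4.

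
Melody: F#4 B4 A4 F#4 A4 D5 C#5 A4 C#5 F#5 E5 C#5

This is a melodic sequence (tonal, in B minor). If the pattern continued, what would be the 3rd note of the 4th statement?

G5

The unit is 4 notes. Position-3 pitches of the 3 shown cells: A4, C#5, E5.
From E5, up a 3rd gives G5.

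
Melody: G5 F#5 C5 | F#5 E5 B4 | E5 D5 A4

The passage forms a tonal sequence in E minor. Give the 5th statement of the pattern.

Unit = 3 notes; the statements start on G5, F#5, E5, moving down a 2nd each time.
Continuing the starts: D5 → C5.
So cell 5 is C5 B4 F#4.

C5 B4 F#4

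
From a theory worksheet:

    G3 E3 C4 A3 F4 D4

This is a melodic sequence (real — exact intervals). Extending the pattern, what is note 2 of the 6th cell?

The unit is 2 notes. Position-2 pitches of the 3 shown cells: E3, A3, D4.
Extending up a 4th: G4 → C5 → F5.

F5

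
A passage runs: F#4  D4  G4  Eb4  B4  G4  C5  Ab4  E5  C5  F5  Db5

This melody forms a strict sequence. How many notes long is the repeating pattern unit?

There are 12 notes; a 4-note unit gives 3 cells:
F#4 D4 G4 Eb4 | B4 G4 C5 Ab4 | E5 C5 F5 Db5
Each cell is the previous one up a 4th — so the unit is 4 notes.

4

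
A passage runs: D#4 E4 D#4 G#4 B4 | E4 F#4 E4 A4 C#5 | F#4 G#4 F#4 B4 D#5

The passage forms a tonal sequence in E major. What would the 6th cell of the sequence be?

B4 C#5 B4 E5 G#5

With a 5-note motive the entries are D#4, E4, F#4, each up a 2nd from the previous.
Extending up a 2nd: G#4 → A4 → B4.
Statement 6 starts on B4 and keeps the same diatonic contour: B4 C#5 B4 E5 G#5.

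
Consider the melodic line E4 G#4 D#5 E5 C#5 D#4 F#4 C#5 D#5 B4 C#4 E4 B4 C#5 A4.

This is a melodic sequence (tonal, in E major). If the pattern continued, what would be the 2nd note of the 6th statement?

B3

The unit is 5 notes. Position-2 pitches of the 3 shown cells: G#4, F#4, E4.
Extending down a 2nd: D#4 → C#4 → B3.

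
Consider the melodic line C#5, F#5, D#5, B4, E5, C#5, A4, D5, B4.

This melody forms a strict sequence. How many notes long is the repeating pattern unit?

3

Try groups of 3 (3 cells in 9 notes):
C#5 F#5 D#5 | B4 E5 C#5 | A4 D5 B4
That's a consistent down a 2nd shift per cell, and no other grouping gives one.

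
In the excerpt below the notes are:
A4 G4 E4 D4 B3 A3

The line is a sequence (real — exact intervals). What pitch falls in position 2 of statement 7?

C#2

Grouping in 2s, the 2nd note of each cell is G4, D4, A3.
Carrying that down a 4th forward: E3 → B2 → F#2 → C#2.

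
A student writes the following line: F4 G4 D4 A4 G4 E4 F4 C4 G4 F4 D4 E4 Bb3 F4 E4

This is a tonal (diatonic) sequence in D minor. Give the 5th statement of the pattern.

Taking 5-note groups, the heads are F4, E4, D4: the pattern moves down a 2nd.
Extending down a 2nd: C4 → Bb3.
From Bb3 the diatonic shape gives Bb3 C4 G3 D4 C4.

Bb3 C4 G3 D4 C4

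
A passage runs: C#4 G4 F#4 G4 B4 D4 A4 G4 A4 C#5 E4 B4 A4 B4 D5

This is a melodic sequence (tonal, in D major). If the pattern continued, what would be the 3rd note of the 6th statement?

The unit is 5 notes. Position-3 pitches of the 3 shown cells: F#4, G4, A4.
Each moves up a 2nd. Continuing: B4 → C#5 → D5.

D5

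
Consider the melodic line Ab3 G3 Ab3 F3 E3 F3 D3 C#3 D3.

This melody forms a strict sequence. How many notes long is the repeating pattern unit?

There are 9 notes; a 3-note unit gives 3 cells:
Ab3 G3 Ab3 | F3 E3 F3 | D3 C#3 D3
Each cell is the previous one down a 3rd — so the unit is 3 notes.

3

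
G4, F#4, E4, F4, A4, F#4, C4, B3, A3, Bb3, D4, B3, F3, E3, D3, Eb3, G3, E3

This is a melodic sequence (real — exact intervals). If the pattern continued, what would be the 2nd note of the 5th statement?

With 6-note cells, note 2 of each statement runs F#4, B3, E3.
Each moves down a 5th. Continuing: A2 → D2.

D2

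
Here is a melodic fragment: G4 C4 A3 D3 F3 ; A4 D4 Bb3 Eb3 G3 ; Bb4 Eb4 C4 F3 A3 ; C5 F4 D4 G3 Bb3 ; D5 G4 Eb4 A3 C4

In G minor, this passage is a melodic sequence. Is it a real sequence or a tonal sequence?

tonal

Every note is diatonic to G minor.
Cell 1 has -3 semitones from note 2 to 3, but cell 2 has -4 — the interval quality changes while the contour stays the same, which is the hallmark of a tonal sequence.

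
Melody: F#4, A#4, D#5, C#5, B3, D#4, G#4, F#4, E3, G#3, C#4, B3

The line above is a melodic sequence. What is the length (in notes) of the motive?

Try groups of 4 (3 cells in 12 notes):
F#4 A#4 D#5 C#5 | B3 D#4 G#4 F#4 | E3 G#3 C#4 B3
That's a consistent down a 5th shift per cell, and no other grouping gives one.

4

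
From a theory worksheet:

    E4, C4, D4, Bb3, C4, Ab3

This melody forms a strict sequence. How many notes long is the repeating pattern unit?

Try groups of 2 (3 cells in 6 notes):
E4 C4 | D4 Bb3 | C4 Ab3
Every group is a transposition down a 2nd of the one before; no shorter unit works.

2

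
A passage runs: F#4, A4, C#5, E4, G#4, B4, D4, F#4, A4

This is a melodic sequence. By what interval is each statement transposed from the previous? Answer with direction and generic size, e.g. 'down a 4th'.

With a 3-note motive the entries are F#4, E4, D4, each down a 2nd from the previous.
From F#4 to E4: down a 2nd.

down a 2nd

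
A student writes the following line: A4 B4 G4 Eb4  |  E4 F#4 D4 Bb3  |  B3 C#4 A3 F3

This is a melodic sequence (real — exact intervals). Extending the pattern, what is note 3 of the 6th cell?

F#2

With 4-note cells, note 3 of each statement runs G4, D4, A3.
Carrying that down a 4th forward: E3 → B2 → F#2.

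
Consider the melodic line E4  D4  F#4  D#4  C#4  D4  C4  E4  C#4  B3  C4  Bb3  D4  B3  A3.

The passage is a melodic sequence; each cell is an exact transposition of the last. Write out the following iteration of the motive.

Taking 5-note groups, the heads are E4, D4, C4: the pattern moves down a 2nd.
Statement 4 starts on Bb3 and keeps the same exact contour: Bb3 Ab3 C4 A3 G3.

Bb3 Ab3 C4 A3 G3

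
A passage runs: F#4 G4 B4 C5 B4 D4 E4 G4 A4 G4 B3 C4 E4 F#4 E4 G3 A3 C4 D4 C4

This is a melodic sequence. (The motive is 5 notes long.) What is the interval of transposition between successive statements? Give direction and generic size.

down a 3rd

With a 5-note motive the entries are F#4, D4, B3, G3, each down a 3rd from the previous.
From F#4 to D4: down a 3rd.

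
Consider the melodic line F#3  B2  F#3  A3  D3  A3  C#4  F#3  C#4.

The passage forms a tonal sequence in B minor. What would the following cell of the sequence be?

With a 3-note motive the entries are F#3, A3, C#4, each up a 3rd from the previous.
From E4 the diatonic shape gives E4 A3 E4.

E4 A3 E4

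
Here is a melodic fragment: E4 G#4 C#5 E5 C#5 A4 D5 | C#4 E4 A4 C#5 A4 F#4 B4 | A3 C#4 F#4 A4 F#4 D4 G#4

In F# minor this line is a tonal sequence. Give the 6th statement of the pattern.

B2 D3 G#3 B3 G#3 E3 A3

Taking 7-note groups, the heads are E4, C#4, A3: the pattern moves down a 3rd.
Carrying on: F#3 → D3 → B2.
So cell 6 is B2 D3 G#3 B3 G#3 E3 A3.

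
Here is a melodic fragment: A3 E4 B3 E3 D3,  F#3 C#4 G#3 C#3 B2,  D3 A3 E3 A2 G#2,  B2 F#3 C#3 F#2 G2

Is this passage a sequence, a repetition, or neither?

Note 5 of cell 4 is G2; if this were a sequence it would be E2. No unit length gives a consistent transposition pattern.

neither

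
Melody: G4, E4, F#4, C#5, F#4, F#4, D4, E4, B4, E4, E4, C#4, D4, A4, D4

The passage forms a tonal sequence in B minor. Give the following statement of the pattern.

The 5-note cells begin on G4, F#4, E4 — each down a 2nd from the last.
From D4 the diatonic shape gives D4 B3 C#4 G4 C#4.

D4 B3 C#4 G4 C#4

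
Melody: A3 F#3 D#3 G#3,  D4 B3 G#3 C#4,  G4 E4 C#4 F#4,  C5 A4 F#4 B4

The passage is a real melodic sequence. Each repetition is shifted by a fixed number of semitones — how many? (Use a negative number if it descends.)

5

Unit = 4 notes; the statements start on A3, D4, G4, C5, moving up a 4th each time.
Counting half-steps from A3 to D4: 5.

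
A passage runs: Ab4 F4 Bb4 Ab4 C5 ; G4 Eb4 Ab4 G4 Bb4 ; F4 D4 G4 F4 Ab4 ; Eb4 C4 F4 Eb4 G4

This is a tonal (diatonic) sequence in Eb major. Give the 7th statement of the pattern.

The 5-note cells begin on Ab4, G4, F4, Eb4 — each down a 2nd from the last.
Carrying on: D4 → C4 → Bb3.
So cell 7 is Bb3 G3 C4 Bb3 D4.

Bb3 G3 C4 Bb3 D4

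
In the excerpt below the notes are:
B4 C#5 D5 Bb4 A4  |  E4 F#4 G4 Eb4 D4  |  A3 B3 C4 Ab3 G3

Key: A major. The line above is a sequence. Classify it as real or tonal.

Each cell has the same semitone pattern (2, 1, -4, -1) — intervals are preserved exactly.
And Bb4 lies outside A major, so the sequence is real rather than tonal.

real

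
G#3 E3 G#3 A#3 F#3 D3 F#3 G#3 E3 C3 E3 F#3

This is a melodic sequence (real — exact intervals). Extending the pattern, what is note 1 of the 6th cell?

Bb2

The unit is 4 notes. Position-1 pitches of the 3 shown cells: G#3, F#3, E3.
Each moves down a 2nd. Continuing: D3 → C3 → Bb2.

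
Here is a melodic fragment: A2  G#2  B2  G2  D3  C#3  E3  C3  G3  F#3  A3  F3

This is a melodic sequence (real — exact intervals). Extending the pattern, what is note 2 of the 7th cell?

D5

With 4-note cells, note 2 of each statement runs G#2, C#3, F#3.
Each moves up a 4th. Continuing: B3 → E4 → A4 → D5.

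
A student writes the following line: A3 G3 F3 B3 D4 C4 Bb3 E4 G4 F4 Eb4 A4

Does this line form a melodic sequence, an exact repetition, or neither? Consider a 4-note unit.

Each 4-note cell is the previous one transposed up a 4th.

sequence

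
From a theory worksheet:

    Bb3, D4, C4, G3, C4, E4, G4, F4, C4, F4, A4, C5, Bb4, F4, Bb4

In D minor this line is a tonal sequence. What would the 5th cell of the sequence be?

With a 5-note motive the entries are Bb3, E4, A4, each up a 4th from the previous.
Extending up a 4th: D5 → G5.
From G5 the diatonic shape gives G5 Bb5 A5 E5 A5.

G5 Bb5 A5 E5 A5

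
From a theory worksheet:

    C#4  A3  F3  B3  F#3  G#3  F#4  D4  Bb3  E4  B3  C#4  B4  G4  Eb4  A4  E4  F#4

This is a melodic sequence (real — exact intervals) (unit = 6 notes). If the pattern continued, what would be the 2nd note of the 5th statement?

F5

The unit is 6 notes. Position-2 pitches of the 3 shown cells: A3, D4, G4.
Extending up a 4th: C5 → F5.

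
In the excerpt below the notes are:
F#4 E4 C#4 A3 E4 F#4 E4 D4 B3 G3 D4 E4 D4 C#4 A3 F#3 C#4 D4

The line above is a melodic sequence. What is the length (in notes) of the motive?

Try groups of 6 (3 cells in 18 notes):
F#4 E4 C#4 A3 E4 F#4 | E4 D4 B3 G3 D4 E4 | D4 C#4 A3 F#3 C#4 D4
Every group is a transposition down a 2nd of the one before; no shorter unit works.

6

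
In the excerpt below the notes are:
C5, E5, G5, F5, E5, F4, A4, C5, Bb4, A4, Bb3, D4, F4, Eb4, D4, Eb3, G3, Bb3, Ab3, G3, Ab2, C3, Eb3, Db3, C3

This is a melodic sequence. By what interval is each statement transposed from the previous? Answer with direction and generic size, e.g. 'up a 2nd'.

Unit = 5 notes; the statements start on C5, F4, Bb3, Eb3, Ab2, moving down a 5th each time.
C5 to F4 is down a 5th.

down a 5th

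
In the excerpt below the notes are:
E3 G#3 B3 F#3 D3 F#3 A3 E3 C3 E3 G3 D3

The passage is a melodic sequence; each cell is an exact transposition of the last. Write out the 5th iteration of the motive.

Ab2 C3 Eb3 Bb2

With a 4-note motive the entries are E3, D3, C3, each down a 2nd from the previous.
Continuing the starts: Bb2 → Ab2.
Statement 5 starts on Ab2 and keeps the same exact contour: Ab2 C3 Eb3 Bb2.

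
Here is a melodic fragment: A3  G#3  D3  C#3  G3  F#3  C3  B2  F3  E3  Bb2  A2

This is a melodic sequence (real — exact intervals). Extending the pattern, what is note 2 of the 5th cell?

Grouping in 4s, the 2nd note of each cell is G#3, F#3, E3.
Each moves down a 2nd. Continuing: D3 → C3.

C3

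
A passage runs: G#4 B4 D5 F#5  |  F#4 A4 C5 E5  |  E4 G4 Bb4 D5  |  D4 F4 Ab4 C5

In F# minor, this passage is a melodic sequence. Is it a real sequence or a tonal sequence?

Each cell has the same semitone pattern (3, 3, 4) — intervals are preserved exactly.
And C5 lies outside F# minor, so the sequence is real rather than tonal.

real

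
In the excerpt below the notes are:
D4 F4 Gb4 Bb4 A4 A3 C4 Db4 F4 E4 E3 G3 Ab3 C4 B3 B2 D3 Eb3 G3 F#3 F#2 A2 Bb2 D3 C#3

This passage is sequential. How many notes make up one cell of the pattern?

There are 25 notes; a 5-note unit gives 5 cells:
D4 F4 Gb4 Bb4 A4 | A3 C4 Db4 F4 E4 | E3 G3 Ab3 C4 B3 | B2 D3 Eb3 G3 F#3 | F#2 A2 Bb2 D3 C#3
That's a consistent down a 4th shift per cell, and no other grouping gives one.

5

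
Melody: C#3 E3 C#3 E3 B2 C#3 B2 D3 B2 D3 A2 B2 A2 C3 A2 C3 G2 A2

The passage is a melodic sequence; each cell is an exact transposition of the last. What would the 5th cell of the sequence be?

Taking 6-note groups, the heads are C#3, B2, A2: the pattern moves down a 2nd.
Carrying on: G2 → F2.
From F2 the exact shape gives F2 Ab2 F2 Ab2 Eb2 F2.

F2 Ab2 F2 Ab2 Eb2 F2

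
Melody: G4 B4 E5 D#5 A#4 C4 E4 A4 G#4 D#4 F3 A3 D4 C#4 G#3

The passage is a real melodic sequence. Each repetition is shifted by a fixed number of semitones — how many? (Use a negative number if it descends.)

-7

Unit = 5 notes; the statements start on G4, C4, F3, moving down a 5th each time.
G4→C4 is 60 − 67 = -7 semitones.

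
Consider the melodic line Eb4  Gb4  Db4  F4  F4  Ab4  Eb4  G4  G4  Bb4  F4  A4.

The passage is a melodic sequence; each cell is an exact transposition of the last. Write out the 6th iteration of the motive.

Taking 4-note groups, the heads are Eb4, F4, G4: the pattern moves up a 2nd.
Continuing the starts: A4 → B4 → C#5.
From C#5 the exact shape gives C#5 E5 B4 D#5.

C#5 E5 B4 D#5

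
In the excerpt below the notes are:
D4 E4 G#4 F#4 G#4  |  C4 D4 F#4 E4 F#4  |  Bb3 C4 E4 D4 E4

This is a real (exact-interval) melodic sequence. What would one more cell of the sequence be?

Ab3 Bb3 D4 C4 D4

Unit = 5 notes; the statements start on D4, C4, Bb3, moving down a 2nd each time.
Statement 4 starts on Ab3 and keeps the same exact contour: Ab3 Bb3 D4 C4 D4.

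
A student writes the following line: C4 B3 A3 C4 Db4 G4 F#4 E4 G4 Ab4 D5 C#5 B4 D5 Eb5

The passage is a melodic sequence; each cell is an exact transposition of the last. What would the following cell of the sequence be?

A5 G#5 F#5 A5 Bb5

Taking 5-note groups, the heads are C4, G4, D5: the pattern moves up a 5th.
Statement 4 starts on A5 and keeps the same exact contour: A5 G#5 F#5 A5 Bb5.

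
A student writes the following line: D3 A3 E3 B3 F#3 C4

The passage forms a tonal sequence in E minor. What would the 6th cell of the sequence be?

Unit = 2 notes; the statements start on D3, E3, F#3, moving up a 2nd each time.
Continuing the starts: G3 → A3 → B3.
Statement 6 starts on B3 and keeps the same diatonic contour: B3 F#4.

B3 F#4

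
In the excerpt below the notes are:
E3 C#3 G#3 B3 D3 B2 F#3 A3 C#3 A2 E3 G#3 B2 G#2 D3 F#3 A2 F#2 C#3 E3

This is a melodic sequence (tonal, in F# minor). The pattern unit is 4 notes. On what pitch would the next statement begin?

Taking 4-note groups, the heads are E3, D3, C#3, B2, A2: the pattern moves down a 2nd.
The next head, down a 2nd from A2, is G#2.

G#2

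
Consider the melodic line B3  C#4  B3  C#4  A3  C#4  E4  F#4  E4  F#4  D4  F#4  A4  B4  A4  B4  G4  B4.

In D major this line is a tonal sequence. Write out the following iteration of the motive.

Unit = 6 notes; the statements start on B3, E4, A4, moving up a 4th each time.
So cell 4 is D5 E5 D5 E5 C#5 E5.

D5 E5 D5 E5 C#5 E5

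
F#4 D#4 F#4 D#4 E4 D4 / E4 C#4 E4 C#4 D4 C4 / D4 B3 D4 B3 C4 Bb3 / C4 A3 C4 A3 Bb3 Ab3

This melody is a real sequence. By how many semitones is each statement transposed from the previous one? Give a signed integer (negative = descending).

Taking 6-note groups, the heads are F#4, E4, D4, C4: the pattern moves down a 2nd.
Counting half-steps from F#4 to E4: -2.

-2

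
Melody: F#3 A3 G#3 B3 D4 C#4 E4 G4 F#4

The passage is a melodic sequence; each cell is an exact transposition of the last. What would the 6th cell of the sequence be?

Unit = 3 notes; the statements start on F#3, B3, E4, moving up a 4th each time.
Extending up a 4th: A4 → D5 → G5.
So cell 6 is G5 Bb5 A5.

G5 Bb5 A5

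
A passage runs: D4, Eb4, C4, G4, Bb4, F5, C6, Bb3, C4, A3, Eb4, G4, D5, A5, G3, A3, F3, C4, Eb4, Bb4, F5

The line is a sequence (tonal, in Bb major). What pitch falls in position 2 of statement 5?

D3

With 7-note cells, note 2 of each statement runs Eb4, C4, A3.
Carrying that down a 3rd forward: F3 → D3.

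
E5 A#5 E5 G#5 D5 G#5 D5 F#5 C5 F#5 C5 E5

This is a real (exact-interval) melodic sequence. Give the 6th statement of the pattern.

The 4-note cells begin on E5, D5, C5 — each down a 2nd from the last.
Continuing the starts: Bb4 → Ab4 → Gb4.
So cell 6 is Gb4 C5 Gb4 Bb4.

Gb4 C5 Gb4 Bb4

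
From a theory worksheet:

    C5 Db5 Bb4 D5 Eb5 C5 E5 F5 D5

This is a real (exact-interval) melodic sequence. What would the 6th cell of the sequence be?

Taking 3-note groups, the heads are C5, D5, E5: the pattern moves up a 2nd.
Extending up a 2nd: F#5 → G#5 → A#5.
So cell 6 is A#5 B5 G#5.

A#5 B5 G#5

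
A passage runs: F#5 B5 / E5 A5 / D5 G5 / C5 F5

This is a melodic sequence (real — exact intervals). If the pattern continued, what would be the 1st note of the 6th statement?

The unit is 2 notes. Position-1 pitches of the 4 shown cells: F#5, E5, D5, C5.
Extending down a 2nd: Bb4 → Ab4.

Ab4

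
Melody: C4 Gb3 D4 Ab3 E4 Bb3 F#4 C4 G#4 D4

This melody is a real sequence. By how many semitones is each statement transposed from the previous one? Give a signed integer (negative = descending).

Unit = 2 notes; the statements start on C4, D4, E4, F#4, G#4, moving up a 2nd each time.
C4 to D4 spans +2 semitones.

2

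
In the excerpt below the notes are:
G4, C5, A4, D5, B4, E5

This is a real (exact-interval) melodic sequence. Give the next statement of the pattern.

With a 2-note motive the entries are G4, A4, B4, each up a 2nd from the previous.
From C#5 the exact shape gives C#5 F#5.

C#5 F#5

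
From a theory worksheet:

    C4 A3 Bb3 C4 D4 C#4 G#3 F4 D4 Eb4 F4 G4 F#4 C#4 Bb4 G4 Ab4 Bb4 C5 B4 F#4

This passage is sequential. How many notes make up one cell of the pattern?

7

21 notes total. Splitting into 3 groups of 7:
C4 A3 Bb3 C4 D4 C#4 G#3 | F4 D4 Eb4 F4 G4 F#4 C#4 | Bb4 G4 Ab4 Bb4 C5 B4 F#4
Each cell is the previous one up a 4th — so the unit is 7 notes.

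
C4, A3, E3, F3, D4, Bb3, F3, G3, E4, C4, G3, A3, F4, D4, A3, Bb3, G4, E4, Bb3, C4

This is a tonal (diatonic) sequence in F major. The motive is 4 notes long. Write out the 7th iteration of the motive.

With a 4-note motive the entries are C4, D4, E4, F4, G4, each up a 2nd from the previous.
Carrying on: A4 → Bb4.
From Bb4 the diatonic shape gives Bb4 G4 D4 E4.

Bb4 G4 D4 E4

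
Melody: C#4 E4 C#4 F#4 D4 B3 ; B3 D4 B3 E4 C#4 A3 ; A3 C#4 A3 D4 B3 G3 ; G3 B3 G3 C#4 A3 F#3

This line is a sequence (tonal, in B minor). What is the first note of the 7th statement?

D3

The 6-note cells begin on C#4, B3, A3, G3 — each down a 2nd from the last.
Extending the heads down a 2nd: F#3 → E3 → D3.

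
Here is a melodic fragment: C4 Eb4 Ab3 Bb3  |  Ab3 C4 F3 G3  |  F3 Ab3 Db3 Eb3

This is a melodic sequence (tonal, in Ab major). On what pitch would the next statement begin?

Db3

Unit = 4 notes; the statements start on C4, Ab3, F3, moving down a 3rd each time.
One more step down a 3rd gives Db3.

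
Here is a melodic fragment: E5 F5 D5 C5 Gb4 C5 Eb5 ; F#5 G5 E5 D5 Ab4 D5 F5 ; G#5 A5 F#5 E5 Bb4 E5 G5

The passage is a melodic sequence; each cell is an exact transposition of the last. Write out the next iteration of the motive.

A#5 B5 G#5 F#5 C5 F#5 A5

Unit = 7 notes; the statements start on E5, F#5, G#5, moving up a 2nd each time.
From A#5 the exact shape gives A#5 B5 G#5 F#5 C5 F#5 A5.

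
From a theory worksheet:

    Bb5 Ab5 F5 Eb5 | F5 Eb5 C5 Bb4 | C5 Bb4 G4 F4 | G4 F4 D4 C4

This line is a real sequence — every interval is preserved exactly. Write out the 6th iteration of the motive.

A3 G3 E3 D3

The 4-note cells begin on Bb5, F5, C5, G4 — each down a 4th from the last.
Extending down a 4th: D4 → A3.
From A3 the exact shape gives A3 G3 E3 D3.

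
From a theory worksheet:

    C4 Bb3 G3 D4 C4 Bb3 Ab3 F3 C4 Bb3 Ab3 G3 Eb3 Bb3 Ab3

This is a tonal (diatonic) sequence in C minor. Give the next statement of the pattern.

G3 F3 D3 Ab3 G3

Taking 5-note groups, the heads are C4, Bb3, Ab3: the pattern moves down a 2nd.
Statement 4 starts on G3 and keeps the same diatonic contour: G3 F3 D3 Ab3 G3.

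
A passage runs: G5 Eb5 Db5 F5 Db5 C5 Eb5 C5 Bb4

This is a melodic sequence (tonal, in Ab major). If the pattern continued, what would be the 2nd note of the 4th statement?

Bb4

Grouping in 3s, the 2nd note of each cell is Eb5, Db5, C5.
One more down a 2nd gives Bb4.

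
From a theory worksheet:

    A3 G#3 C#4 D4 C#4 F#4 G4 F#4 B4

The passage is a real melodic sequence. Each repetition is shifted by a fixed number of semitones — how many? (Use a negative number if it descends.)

5

Taking 3-note groups, the heads are A3, D4, G4: the pattern moves up a 4th.
Counting half-steps from A3 to D4: 5.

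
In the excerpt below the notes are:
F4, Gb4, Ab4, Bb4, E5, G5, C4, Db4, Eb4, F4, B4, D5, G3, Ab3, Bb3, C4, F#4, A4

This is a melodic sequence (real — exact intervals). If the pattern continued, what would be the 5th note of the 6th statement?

The unit is 6 notes. Position-5 pitches of the 3 shown cells: E5, B4, F#4.
Carrying that down a 4th forward: C#4 → G#3 → D#3.

D#3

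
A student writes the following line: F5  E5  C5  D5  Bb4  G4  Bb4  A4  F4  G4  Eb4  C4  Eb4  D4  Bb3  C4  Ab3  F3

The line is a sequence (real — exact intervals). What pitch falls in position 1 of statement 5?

Db3

The unit is 6 notes. Position-1 pitches of the 3 shown cells: F5, Bb4, Eb4.
Carrying that down a 5th forward: Ab3 → Db3.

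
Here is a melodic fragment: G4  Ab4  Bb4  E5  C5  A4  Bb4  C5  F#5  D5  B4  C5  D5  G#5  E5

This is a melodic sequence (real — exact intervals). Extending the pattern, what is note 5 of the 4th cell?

The unit is 5 notes. Position-5 pitches of the 3 shown cells: C5, D5, E5.
One more up a 2nd gives F#5.

F#5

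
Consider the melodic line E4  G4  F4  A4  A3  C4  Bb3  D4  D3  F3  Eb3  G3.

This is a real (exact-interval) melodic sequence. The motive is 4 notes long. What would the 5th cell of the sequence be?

C2 Eb2 Db2 F2

Unit = 4 notes; the statements start on E4, A3, D3, moving down a 5th each time.
Carrying on: G2 → C2.
From C2 the exact shape gives C2 Eb2 Db2 F2.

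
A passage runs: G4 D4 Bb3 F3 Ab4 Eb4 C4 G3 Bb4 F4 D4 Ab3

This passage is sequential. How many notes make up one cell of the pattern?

4

Try groups of 4 (3 cells in 12 notes):
G4 D4 Bb3 F3 | Ab4 Eb4 C4 G3 | Bb4 F4 D4 Ab3
Every group is a transposition up a 2nd of the one before; no shorter unit works.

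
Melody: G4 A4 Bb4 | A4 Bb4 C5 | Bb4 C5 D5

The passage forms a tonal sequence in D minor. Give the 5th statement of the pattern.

Unit = 3 notes; the statements start on G4, A4, Bb4, moving up a 2nd each time.
Continuing the starts: C5 → D5.
From D5 the diatonic shape gives D5 E5 F5.

D5 E5 F5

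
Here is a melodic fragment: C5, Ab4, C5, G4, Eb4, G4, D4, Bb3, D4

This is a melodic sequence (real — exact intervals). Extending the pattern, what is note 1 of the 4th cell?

Grouping in 3s, the 1st note of each cell is C5, G4, D4.
Each moves down a 4th; the next is A3.

A3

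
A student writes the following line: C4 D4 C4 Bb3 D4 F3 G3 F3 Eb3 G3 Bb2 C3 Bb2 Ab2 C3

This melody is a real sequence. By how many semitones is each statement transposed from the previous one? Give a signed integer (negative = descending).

-7

Taking 5-note groups, the heads are C4, F3, Bb2: the pattern moves down a 5th.
C4→F3 is 53 − 60 = -7 semitones.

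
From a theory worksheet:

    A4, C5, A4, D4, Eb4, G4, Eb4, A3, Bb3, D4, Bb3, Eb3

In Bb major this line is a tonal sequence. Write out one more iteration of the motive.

F3 A3 F3 Bb2

Unit = 4 notes; the statements start on A4, Eb4, Bb3, moving down a 4th each time.
From F3 the diatonic shape gives F3 A3 F3 Bb2.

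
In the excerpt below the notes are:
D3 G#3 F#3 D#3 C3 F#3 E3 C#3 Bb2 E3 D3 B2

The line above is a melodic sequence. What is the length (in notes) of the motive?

4

There are 12 notes; a 4-note unit gives 3 cells:
D3 G#3 F#3 D#3 | C3 F#3 E3 C#3 | Bb2 E3 D3 B2
That's a consistent down a 2nd shift per cell, and no other grouping gives one.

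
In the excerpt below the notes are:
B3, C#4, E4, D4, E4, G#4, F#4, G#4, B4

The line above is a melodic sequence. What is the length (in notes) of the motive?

9 notes total. Splitting into 3 groups of 3:
B3 C#4 E4 | D4 E4 G#4 | F#4 G#4 B4
Each cell is the previous one up a 3rd — so the unit is 3 notes.

3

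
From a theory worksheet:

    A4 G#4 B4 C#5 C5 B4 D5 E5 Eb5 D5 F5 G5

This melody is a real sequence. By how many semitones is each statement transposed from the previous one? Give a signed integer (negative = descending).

3

The 4-note cells begin on A4, C5, Eb5 — each up a 3rd from the last.
A4→C5 is 72 − 69 = 3 semitones.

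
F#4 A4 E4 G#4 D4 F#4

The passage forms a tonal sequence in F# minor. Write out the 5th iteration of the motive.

Taking 2-note groups, the heads are F#4, E4, D4: the pattern moves down a 2nd.
Extending down a 2nd: C#4 → B3.
Statement 5 starts on B3 and keeps the same diatonic contour: B3 D4.

B3 D4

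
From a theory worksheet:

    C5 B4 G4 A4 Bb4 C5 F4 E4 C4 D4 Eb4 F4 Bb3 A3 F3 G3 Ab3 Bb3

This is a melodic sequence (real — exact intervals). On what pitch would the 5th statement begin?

Unit = 6 notes; the statements start on C5, F4, Bb3, moving down a 5th each time.
Extending the heads down a 5th: Eb3 → Ab2.

Ab2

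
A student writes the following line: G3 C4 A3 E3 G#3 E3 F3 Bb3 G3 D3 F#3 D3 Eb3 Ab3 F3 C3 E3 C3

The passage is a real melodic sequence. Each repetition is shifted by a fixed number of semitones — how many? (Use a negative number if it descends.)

-2

Unit = 6 notes; the statements start on G3, F3, Eb3, moving down a 2nd each time.
G3→F3 is 53 − 55 = -2 semitones.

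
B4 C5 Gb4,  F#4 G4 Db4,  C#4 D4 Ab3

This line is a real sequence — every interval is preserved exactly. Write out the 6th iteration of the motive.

Unit = 3 notes; the statements start on B4, F#4, C#4, moving down a 4th each time.
Carrying on: G#3 → D#3 → A#2.
From A#2 the exact shape gives A#2 B2 F2.

A#2 B2 F2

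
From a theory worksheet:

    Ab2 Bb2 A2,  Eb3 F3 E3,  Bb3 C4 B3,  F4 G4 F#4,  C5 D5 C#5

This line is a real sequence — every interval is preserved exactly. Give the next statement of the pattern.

G5 A5 G#5

The 3-note cells begin on Ab2, Eb3, Bb3, F4, C5 — each up a 5th from the last.
So cell 6 is G5 A5 G#5.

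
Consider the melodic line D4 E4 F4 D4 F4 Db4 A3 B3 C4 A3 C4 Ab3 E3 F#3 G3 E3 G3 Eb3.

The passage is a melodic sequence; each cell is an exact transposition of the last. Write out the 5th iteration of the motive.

The 6-note cells begin on D4, A3, E3 — each down a 4th from the last.
Extending down a 4th: B2 → F#2.
Statement 5 starts on F#2 and keeps the same exact contour: F#2 G#2 A2 F#2 A2 F2.

F#2 G#2 A2 F#2 A2 F2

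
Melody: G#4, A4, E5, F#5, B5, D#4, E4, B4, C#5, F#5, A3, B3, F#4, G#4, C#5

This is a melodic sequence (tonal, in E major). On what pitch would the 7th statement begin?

C#2

Unit = 5 notes; the statements start on G#4, D#4, A3, moving down a 4th each time.
Continuing: E3 → B2 → F#2 → C#2. Statement 7 starts on C#2.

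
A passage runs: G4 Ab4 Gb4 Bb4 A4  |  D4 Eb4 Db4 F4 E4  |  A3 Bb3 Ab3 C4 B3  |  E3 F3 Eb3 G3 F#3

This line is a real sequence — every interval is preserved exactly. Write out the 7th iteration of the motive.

C#2 D2 C2 E2 D#2

The 5-note cells begin on G4, D4, A3, E3 — each down a 4th from the last.
Continuing the starts: B2 → F#2 → C#2.
So cell 7 is C#2 D2 C2 E2 D#2.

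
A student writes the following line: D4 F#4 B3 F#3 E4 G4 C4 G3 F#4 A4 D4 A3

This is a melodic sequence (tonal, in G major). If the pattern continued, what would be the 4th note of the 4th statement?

With 4-note cells, note 4 of each statement runs F#3, G3, A3.
From A3, up a 2nd gives B3.

B3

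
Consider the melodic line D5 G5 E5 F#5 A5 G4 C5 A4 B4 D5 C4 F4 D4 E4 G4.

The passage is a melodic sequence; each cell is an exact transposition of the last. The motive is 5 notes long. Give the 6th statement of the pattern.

Unit = 5 notes; the statements start on D5, G4, C4, moving down a 5th each time.
Extending down a 5th: F3 → Bb2 → Eb2.
From Eb2 the exact shape gives Eb2 Ab2 F2 G2 Bb2.

Eb2 Ab2 F2 G2 Bb2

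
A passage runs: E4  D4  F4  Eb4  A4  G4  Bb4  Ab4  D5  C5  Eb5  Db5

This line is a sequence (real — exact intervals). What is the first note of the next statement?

Taking 4-note groups, the heads are E4, A4, D5: the pattern moves up a 4th.
One more step up a 4th gives G5.

G5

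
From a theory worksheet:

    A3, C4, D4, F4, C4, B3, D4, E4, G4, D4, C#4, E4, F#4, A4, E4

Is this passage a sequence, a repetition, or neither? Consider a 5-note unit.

sequence

Each 5-note cell is the previous one transposed up a 2nd.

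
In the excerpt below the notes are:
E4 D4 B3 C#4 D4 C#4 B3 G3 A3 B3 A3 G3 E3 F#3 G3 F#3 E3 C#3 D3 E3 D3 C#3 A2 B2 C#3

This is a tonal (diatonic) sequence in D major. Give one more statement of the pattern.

B2 A2 F#2 G2 A2

Unit = 5 notes; the statements start on E4, C#4, A3, F#3, D3, moving down a 3rd each time.
So cell 6 is B2 A2 F#2 G2 A2.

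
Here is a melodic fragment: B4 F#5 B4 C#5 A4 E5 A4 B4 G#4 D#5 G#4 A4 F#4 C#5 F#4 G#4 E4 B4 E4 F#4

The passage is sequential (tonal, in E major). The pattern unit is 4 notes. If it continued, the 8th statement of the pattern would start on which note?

The 4-note cells begin on B4, A4, G#4, F#4, E4 — each down a 2nd from the last.
Extending the heads down a 2nd: D#4 → C#4 → B3.

B3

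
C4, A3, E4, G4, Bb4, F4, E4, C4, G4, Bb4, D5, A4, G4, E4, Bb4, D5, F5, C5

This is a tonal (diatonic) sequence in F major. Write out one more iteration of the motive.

Bb4 G4 D5 F5 A5 E5

With a 6-note motive the entries are C4, E4, G4, each up a 3rd from the previous.
From Bb4 the diatonic shape gives Bb4 G4 D5 F5 A5 E5.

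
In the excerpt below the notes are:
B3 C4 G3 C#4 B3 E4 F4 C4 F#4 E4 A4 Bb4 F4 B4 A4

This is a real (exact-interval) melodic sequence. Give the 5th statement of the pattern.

G5 Ab5 Eb5 A5 G5

With a 5-note motive the entries are B3, E4, A4, each up a 4th from the previous.
Extending up a 4th: D5 → G5.
From G5 the exact shape gives G5 Ab5 Eb5 A5 G5.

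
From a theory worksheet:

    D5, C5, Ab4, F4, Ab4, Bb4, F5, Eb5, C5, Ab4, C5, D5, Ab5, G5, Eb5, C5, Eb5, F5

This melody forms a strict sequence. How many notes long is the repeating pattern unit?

18 notes total. Splitting into 3 groups of 6:
D5 C5 Ab4 F4 Ab4 Bb4 | F5 Eb5 C5 Ab4 C5 D5 | Ab5 G5 Eb5 C5 Eb5 F5
That's a consistent up a 3rd shift per cell, and no other grouping gives one.

6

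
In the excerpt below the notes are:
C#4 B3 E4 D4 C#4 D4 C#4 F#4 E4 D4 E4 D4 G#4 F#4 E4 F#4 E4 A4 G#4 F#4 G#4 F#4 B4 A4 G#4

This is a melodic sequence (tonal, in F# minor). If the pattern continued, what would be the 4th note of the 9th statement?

Grouping in 5s, the 4th note of each cell is D4, E4, F#4, G#4, A4.
Extending up a 2nd: B4 → C#5 → D5 → E5.

E5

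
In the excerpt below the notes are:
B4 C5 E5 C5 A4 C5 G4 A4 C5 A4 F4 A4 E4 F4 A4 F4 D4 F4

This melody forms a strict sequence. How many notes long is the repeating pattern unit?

6

Try groups of 6 (3 cells in 18 notes):
B4 C5 E5 C5 A4 C5 | G4 A4 C5 A4 F4 A4 | E4 F4 A4 F4 D4 F4
Each cell is the previous one down a 3rd — so the unit is 6 notes.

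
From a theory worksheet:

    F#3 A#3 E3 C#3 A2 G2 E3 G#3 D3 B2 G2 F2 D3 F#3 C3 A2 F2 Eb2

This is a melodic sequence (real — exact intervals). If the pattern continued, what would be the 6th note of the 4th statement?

Grouping in 6s, the 6th note of each cell is G2, F2, Eb2.
From Eb2, down a 2nd gives Db2.

Db2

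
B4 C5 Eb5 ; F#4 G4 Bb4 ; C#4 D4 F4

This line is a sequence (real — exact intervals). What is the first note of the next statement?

Unit = 3 notes; the statements start on B4, F#4, C#4, moving down a 4th each time.
The next head, down a 4th from C#4, is G#3.

G#3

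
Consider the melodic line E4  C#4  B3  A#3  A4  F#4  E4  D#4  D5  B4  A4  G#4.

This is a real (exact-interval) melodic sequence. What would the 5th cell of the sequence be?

Unit = 4 notes; the statements start on E4, A4, D5, moving up a 4th each time.
Carrying on: G5 → C6.
From C6 the exact shape gives C6 A5 G5 F#5.

C6 A5 G5 F#5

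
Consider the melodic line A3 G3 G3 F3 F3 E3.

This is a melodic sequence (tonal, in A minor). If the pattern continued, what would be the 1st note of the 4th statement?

With 2-note cells, note 1 of each statement runs A3, G3, F3.
Each moves down a 2nd; the next is E3.

E3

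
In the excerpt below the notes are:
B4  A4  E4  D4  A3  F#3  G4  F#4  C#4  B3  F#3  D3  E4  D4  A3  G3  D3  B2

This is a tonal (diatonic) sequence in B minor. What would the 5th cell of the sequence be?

The 6-note cells begin on B4, G4, E4 — each down a 3rd from the last.
Extending down a 3rd: C#4 → A3.
Statement 5 starts on A3 and keeps the same diatonic contour: A3 G3 D3 C#3 G2 E2.

A3 G3 D3 C#3 G2 E2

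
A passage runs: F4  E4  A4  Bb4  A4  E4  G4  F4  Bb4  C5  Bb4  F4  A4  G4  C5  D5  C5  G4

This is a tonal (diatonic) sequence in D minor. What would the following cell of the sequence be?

Bb4 A4 D5 E5 D5 A4

With a 6-note motive the entries are F4, G4, A4, each up a 2nd from the previous.
So cell 4 is Bb4 A4 D5 E5 D5 A4.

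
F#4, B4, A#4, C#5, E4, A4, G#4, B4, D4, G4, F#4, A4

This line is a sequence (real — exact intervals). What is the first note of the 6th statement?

Ab3

Taking 4-note groups, the heads are F#4, E4, D4: the pattern moves down a 2nd.
Extending the heads down a 2nd: C4 → Bb3 → Ab3.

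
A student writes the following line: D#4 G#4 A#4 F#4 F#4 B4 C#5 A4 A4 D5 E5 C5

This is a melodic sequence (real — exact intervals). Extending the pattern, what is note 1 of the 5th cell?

Grouping in 4s, the 1st note of each cell is D#4, F#4, A4.
Carrying that up a 3rd forward: C5 → Eb5.

Eb5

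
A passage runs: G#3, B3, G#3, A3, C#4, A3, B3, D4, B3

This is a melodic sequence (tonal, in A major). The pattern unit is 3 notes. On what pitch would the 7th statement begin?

With a 3-note motive the entries are G#3, A3, B3, each up a 2nd from the previous.
Extending the heads up a 2nd: C#4 → D4 → E4 → F#4.

F#4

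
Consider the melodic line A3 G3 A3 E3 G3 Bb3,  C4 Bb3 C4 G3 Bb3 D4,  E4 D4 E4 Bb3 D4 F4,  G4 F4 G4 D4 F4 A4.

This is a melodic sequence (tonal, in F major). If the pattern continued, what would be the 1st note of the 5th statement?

With 6-note cells, note 1 of each statement runs A3, C4, E4, G4.
Each moves up a 3rd; the next is Bb4.

Bb4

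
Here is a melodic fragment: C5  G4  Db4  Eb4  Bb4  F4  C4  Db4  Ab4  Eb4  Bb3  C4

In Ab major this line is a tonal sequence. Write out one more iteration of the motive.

G4 Db4 Ab3 Bb3

With a 4-note motive the entries are C5, Bb4, Ab4, each down a 2nd from the previous.
From G4 the diatonic shape gives G4 Db4 Ab3 Bb3.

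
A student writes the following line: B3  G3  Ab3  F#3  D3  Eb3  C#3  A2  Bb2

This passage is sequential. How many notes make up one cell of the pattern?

3

9 notes total. Splitting into 3 groups of 3:
B3 G3 Ab3 | F#3 D3 Eb3 | C#3 A2 Bb2
Each cell is the previous one down a 4th — so the unit is 3 notes.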